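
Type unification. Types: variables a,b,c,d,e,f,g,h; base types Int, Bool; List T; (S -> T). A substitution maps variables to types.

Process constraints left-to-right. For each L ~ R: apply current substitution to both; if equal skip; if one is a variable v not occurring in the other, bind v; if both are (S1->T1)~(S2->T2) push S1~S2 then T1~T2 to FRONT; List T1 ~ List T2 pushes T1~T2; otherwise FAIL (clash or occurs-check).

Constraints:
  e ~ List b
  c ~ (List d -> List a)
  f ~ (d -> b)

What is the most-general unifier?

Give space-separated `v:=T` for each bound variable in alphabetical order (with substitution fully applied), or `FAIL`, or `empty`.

Answer: c:=(List d -> List a) e:=List b f:=(d -> b)

Derivation:
step 1: unify e ~ List b  [subst: {-} | 2 pending]
  bind e := List b
step 2: unify c ~ (List d -> List a)  [subst: {e:=List b} | 1 pending]
  bind c := (List d -> List a)
step 3: unify f ~ (d -> b)  [subst: {e:=List b, c:=(List d -> List a)} | 0 pending]
  bind f := (d -> b)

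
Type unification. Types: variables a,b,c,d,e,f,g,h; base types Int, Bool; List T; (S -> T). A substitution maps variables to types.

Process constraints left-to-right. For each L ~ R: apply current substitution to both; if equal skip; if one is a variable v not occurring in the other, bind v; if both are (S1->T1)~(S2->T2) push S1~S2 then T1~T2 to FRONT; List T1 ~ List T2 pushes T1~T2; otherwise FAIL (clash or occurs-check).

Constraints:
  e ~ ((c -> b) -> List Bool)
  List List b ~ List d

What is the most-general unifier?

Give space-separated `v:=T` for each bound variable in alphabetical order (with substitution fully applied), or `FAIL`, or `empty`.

step 1: unify e ~ ((c -> b) -> List Bool)  [subst: {-} | 1 pending]
  bind e := ((c -> b) -> List Bool)
step 2: unify List List b ~ List d  [subst: {e:=((c -> b) -> List Bool)} | 0 pending]
  -> decompose List: push List b~d
step 3: unify List b ~ d  [subst: {e:=((c -> b) -> List Bool)} | 0 pending]
  bind d := List b

Answer: d:=List b e:=((c -> b) -> List Bool)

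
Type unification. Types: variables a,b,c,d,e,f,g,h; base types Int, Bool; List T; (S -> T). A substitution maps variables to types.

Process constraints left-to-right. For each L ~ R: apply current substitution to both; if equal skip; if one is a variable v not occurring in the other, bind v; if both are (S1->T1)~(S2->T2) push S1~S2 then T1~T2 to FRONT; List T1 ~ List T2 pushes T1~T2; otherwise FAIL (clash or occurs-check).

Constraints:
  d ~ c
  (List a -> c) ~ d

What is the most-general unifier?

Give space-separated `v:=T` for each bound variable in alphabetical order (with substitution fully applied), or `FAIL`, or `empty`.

Answer: FAIL

Derivation:
step 1: unify d ~ c  [subst: {-} | 1 pending]
  bind d := c
step 2: unify (List a -> c) ~ c  [subst: {d:=c} | 0 pending]
  occurs-check fail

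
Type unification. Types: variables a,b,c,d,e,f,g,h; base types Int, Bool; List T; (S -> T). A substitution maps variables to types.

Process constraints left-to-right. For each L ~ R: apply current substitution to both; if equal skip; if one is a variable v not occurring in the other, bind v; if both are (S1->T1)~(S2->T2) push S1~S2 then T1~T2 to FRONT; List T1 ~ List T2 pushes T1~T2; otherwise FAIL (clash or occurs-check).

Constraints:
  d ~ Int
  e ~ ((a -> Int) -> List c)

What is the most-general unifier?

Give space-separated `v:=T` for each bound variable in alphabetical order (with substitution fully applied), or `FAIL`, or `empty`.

step 1: unify d ~ Int  [subst: {-} | 1 pending]
  bind d := Int
step 2: unify e ~ ((a -> Int) -> List c)  [subst: {d:=Int} | 0 pending]
  bind e := ((a -> Int) -> List c)

Answer: d:=Int e:=((a -> Int) -> List c)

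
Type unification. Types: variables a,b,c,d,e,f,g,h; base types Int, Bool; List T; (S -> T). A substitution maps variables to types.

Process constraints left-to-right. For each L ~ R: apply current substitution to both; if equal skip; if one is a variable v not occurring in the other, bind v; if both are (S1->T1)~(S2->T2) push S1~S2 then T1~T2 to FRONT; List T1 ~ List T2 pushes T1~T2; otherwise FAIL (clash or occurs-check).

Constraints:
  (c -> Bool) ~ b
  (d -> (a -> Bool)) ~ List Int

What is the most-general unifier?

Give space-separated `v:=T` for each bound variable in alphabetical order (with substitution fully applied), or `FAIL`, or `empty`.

step 1: unify (c -> Bool) ~ b  [subst: {-} | 1 pending]
  bind b := (c -> Bool)
step 2: unify (d -> (a -> Bool)) ~ List Int  [subst: {b:=(c -> Bool)} | 0 pending]
  clash: (d -> (a -> Bool)) vs List Int

Answer: FAIL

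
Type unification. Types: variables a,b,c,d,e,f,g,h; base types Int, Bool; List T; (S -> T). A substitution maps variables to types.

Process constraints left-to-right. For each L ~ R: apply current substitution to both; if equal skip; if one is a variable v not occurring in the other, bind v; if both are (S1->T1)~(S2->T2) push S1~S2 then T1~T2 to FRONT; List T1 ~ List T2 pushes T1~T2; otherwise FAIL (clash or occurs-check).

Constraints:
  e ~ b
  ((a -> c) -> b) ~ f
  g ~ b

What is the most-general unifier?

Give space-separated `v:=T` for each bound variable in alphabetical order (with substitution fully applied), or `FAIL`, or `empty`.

Answer: e:=b f:=((a -> c) -> b) g:=b

Derivation:
step 1: unify e ~ b  [subst: {-} | 2 pending]
  bind e := b
step 2: unify ((a -> c) -> b) ~ f  [subst: {e:=b} | 1 pending]
  bind f := ((a -> c) -> b)
step 3: unify g ~ b  [subst: {e:=b, f:=((a -> c) -> b)} | 0 pending]
  bind g := b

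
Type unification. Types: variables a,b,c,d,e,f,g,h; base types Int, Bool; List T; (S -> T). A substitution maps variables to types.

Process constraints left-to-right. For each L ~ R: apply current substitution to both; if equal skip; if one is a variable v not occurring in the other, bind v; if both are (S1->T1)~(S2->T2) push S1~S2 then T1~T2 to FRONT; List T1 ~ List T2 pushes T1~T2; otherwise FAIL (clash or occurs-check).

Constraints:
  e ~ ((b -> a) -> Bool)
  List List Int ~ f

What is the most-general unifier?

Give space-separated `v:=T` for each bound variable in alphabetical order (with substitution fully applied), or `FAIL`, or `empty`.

step 1: unify e ~ ((b -> a) -> Bool)  [subst: {-} | 1 pending]
  bind e := ((b -> a) -> Bool)
step 2: unify List List Int ~ f  [subst: {e:=((b -> a) -> Bool)} | 0 pending]
  bind f := List List Int

Answer: e:=((b -> a) -> Bool) f:=List List Int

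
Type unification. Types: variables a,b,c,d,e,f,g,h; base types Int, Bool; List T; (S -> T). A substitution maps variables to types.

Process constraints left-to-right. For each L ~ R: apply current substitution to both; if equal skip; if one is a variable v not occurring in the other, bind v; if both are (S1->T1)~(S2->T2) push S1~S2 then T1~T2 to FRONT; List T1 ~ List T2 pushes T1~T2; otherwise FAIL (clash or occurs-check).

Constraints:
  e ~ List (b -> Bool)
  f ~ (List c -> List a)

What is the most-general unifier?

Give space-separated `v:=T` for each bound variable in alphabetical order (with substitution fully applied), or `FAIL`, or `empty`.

Answer: e:=List (b -> Bool) f:=(List c -> List a)

Derivation:
step 1: unify e ~ List (b -> Bool)  [subst: {-} | 1 pending]
  bind e := List (b -> Bool)
step 2: unify f ~ (List c -> List a)  [subst: {e:=List (b -> Bool)} | 0 pending]
  bind f := (List c -> List a)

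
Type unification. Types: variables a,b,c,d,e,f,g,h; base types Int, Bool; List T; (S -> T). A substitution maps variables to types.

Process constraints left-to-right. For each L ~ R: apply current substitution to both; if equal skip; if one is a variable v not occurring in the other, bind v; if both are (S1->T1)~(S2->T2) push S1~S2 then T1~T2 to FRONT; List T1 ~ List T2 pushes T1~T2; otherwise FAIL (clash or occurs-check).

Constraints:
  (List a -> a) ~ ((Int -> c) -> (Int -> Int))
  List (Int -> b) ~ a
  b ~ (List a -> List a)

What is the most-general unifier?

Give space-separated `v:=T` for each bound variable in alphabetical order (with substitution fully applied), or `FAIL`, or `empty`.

Answer: FAIL

Derivation:
step 1: unify (List a -> a) ~ ((Int -> c) -> (Int -> Int))  [subst: {-} | 2 pending]
  -> decompose arrow: push List a~(Int -> c), a~(Int -> Int)
step 2: unify List a ~ (Int -> c)  [subst: {-} | 3 pending]
  clash: List a vs (Int -> c)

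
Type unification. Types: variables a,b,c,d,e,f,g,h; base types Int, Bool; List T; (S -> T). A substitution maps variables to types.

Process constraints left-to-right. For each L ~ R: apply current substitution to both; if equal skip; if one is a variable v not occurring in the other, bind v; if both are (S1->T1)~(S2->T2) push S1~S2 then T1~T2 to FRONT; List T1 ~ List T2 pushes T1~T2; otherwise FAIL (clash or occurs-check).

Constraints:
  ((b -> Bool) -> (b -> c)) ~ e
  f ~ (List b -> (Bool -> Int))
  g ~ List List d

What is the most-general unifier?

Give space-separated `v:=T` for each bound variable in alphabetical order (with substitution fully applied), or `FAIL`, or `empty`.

step 1: unify ((b -> Bool) -> (b -> c)) ~ e  [subst: {-} | 2 pending]
  bind e := ((b -> Bool) -> (b -> c))
step 2: unify f ~ (List b -> (Bool -> Int))  [subst: {e:=((b -> Bool) -> (b -> c))} | 1 pending]
  bind f := (List b -> (Bool -> Int))
step 3: unify g ~ List List d  [subst: {e:=((b -> Bool) -> (b -> c)), f:=(List b -> (Bool -> Int))} | 0 pending]
  bind g := List List d

Answer: e:=((b -> Bool) -> (b -> c)) f:=(List b -> (Bool -> Int)) g:=List List d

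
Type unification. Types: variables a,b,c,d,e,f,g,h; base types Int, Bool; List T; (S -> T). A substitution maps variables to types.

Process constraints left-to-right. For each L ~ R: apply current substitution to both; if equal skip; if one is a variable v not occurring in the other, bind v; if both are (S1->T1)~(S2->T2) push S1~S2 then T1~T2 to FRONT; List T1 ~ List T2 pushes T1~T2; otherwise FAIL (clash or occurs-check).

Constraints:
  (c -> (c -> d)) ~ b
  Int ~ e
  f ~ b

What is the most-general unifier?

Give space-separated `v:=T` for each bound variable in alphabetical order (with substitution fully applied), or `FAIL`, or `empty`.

step 1: unify (c -> (c -> d)) ~ b  [subst: {-} | 2 pending]
  bind b := (c -> (c -> d))
step 2: unify Int ~ e  [subst: {b:=(c -> (c -> d))} | 1 pending]
  bind e := Int
step 3: unify f ~ (c -> (c -> d))  [subst: {b:=(c -> (c -> d)), e:=Int} | 0 pending]
  bind f := (c -> (c -> d))

Answer: b:=(c -> (c -> d)) e:=Int f:=(c -> (c -> d))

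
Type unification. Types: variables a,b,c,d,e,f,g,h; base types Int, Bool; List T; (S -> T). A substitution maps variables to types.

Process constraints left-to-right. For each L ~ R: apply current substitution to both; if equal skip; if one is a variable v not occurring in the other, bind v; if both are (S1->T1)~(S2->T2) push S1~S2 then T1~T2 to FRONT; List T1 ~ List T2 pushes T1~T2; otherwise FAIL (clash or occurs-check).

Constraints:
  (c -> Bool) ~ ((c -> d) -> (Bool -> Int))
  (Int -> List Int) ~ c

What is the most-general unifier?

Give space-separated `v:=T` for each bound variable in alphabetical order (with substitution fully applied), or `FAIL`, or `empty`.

step 1: unify (c -> Bool) ~ ((c -> d) -> (Bool -> Int))  [subst: {-} | 1 pending]
  -> decompose arrow: push c~(c -> d), Bool~(Bool -> Int)
step 2: unify c ~ (c -> d)  [subst: {-} | 2 pending]
  occurs-check fail: c in (c -> d)

Answer: FAIL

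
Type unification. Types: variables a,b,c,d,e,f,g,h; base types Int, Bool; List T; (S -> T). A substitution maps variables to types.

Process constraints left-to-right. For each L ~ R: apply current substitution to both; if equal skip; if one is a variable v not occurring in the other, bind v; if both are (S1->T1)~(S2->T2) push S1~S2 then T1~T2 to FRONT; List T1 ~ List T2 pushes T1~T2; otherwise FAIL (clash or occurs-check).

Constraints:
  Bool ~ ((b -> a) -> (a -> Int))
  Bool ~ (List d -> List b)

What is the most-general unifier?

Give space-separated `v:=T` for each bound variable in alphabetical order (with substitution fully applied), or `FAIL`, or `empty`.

Answer: FAIL

Derivation:
step 1: unify Bool ~ ((b -> a) -> (a -> Int))  [subst: {-} | 1 pending]
  clash: Bool vs ((b -> a) -> (a -> Int))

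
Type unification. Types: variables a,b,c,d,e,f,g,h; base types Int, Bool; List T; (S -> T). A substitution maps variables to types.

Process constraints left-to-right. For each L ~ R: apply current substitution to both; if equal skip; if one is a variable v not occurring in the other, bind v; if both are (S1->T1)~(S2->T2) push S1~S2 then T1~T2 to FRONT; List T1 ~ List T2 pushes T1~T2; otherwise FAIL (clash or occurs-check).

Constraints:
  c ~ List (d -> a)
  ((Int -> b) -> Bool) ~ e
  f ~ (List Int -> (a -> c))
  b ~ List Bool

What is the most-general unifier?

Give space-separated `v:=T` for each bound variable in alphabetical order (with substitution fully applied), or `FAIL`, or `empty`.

step 1: unify c ~ List (d -> a)  [subst: {-} | 3 pending]
  bind c := List (d -> a)
step 2: unify ((Int -> b) -> Bool) ~ e  [subst: {c:=List (d -> a)} | 2 pending]
  bind e := ((Int -> b) -> Bool)
step 3: unify f ~ (List Int -> (a -> List (d -> a)))  [subst: {c:=List (d -> a), e:=((Int -> b) -> Bool)} | 1 pending]
  bind f := (List Int -> (a -> List (d -> a)))
step 4: unify b ~ List Bool  [subst: {c:=List (d -> a), e:=((Int -> b) -> Bool), f:=(List Int -> (a -> List (d -> a)))} | 0 pending]
  bind b := List Bool

Answer: b:=List Bool c:=List (d -> a) e:=((Int -> List Bool) -> Bool) f:=(List Int -> (a -> List (d -> a)))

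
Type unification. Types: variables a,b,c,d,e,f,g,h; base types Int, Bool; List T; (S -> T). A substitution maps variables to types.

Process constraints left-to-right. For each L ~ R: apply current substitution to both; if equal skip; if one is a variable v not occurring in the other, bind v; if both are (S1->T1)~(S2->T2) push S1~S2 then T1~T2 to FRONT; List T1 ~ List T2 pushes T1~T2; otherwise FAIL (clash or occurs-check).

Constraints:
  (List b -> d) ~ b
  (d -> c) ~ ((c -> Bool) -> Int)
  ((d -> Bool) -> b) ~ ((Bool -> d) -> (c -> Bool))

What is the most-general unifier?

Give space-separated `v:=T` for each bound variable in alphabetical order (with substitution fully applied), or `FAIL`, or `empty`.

Answer: FAIL

Derivation:
step 1: unify (List b -> d) ~ b  [subst: {-} | 2 pending]
  occurs-check fail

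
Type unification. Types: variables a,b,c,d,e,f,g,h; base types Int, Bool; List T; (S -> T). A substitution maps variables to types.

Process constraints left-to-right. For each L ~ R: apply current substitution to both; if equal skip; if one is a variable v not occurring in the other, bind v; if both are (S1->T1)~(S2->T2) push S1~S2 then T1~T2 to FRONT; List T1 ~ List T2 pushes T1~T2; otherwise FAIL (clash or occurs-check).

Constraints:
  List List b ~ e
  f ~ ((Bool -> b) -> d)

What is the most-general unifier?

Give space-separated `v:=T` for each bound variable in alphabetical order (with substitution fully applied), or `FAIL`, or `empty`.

Answer: e:=List List b f:=((Bool -> b) -> d)

Derivation:
step 1: unify List List b ~ e  [subst: {-} | 1 pending]
  bind e := List List b
step 2: unify f ~ ((Bool -> b) -> d)  [subst: {e:=List List b} | 0 pending]
  bind f := ((Bool -> b) -> d)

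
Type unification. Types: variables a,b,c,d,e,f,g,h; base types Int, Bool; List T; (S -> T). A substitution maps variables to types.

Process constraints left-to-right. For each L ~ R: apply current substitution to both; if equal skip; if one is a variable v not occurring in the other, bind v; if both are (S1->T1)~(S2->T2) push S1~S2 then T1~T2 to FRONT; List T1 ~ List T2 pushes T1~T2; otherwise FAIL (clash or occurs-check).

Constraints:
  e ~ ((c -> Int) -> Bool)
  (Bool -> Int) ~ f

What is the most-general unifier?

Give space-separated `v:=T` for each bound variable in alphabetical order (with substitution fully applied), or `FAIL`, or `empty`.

step 1: unify e ~ ((c -> Int) -> Bool)  [subst: {-} | 1 pending]
  bind e := ((c -> Int) -> Bool)
step 2: unify (Bool -> Int) ~ f  [subst: {e:=((c -> Int) -> Bool)} | 0 pending]
  bind f := (Bool -> Int)

Answer: e:=((c -> Int) -> Bool) f:=(Bool -> Int)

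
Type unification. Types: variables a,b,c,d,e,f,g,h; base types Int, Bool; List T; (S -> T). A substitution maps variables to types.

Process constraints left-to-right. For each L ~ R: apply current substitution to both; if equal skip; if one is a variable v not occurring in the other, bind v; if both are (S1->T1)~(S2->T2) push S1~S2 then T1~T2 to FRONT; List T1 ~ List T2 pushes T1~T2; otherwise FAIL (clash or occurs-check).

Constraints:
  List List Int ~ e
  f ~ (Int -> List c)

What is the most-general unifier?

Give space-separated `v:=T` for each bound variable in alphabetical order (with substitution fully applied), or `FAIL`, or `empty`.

Answer: e:=List List Int f:=(Int -> List c)

Derivation:
step 1: unify List List Int ~ e  [subst: {-} | 1 pending]
  bind e := List List Int
step 2: unify f ~ (Int -> List c)  [subst: {e:=List List Int} | 0 pending]
  bind f := (Int -> List c)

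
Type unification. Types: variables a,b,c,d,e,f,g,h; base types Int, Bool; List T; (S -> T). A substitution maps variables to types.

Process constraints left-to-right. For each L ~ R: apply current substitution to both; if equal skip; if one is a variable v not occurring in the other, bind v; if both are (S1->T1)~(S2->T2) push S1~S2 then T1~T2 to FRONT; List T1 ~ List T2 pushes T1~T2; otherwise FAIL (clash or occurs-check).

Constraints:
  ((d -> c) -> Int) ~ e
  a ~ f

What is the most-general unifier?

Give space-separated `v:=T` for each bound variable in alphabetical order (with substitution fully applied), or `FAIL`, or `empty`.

Answer: a:=f e:=((d -> c) -> Int)

Derivation:
step 1: unify ((d -> c) -> Int) ~ e  [subst: {-} | 1 pending]
  bind e := ((d -> c) -> Int)
step 2: unify a ~ f  [subst: {e:=((d -> c) -> Int)} | 0 pending]
  bind a := f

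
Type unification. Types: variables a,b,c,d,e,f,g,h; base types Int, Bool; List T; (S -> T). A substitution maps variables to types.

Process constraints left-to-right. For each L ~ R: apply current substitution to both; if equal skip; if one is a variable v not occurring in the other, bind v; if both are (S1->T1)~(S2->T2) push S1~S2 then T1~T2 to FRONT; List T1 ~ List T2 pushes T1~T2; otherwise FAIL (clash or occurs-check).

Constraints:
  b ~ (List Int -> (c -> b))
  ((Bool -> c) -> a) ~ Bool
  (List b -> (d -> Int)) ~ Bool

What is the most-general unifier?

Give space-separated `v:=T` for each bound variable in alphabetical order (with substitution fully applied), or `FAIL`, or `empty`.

step 1: unify b ~ (List Int -> (c -> b))  [subst: {-} | 2 pending]
  occurs-check fail: b in (List Int -> (c -> b))

Answer: FAIL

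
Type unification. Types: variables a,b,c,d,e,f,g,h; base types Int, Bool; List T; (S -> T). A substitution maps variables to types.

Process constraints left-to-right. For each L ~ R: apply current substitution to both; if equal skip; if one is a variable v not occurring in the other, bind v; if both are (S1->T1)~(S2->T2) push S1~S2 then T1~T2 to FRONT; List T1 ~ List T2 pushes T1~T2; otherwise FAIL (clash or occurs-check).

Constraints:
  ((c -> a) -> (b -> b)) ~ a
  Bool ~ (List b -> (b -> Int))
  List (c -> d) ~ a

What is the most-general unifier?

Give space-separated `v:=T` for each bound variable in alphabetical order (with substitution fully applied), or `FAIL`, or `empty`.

Answer: FAIL

Derivation:
step 1: unify ((c -> a) -> (b -> b)) ~ a  [subst: {-} | 2 pending]
  occurs-check fail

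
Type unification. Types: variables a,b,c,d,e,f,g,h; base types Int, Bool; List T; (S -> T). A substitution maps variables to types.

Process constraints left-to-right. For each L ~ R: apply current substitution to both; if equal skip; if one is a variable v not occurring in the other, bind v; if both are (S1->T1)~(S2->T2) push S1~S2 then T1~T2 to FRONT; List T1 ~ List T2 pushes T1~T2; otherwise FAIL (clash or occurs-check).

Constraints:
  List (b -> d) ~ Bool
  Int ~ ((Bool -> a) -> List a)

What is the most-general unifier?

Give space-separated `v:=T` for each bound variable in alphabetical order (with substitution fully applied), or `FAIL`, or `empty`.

Answer: FAIL

Derivation:
step 1: unify List (b -> d) ~ Bool  [subst: {-} | 1 pending]
  clash: List (b -> d) vs Bool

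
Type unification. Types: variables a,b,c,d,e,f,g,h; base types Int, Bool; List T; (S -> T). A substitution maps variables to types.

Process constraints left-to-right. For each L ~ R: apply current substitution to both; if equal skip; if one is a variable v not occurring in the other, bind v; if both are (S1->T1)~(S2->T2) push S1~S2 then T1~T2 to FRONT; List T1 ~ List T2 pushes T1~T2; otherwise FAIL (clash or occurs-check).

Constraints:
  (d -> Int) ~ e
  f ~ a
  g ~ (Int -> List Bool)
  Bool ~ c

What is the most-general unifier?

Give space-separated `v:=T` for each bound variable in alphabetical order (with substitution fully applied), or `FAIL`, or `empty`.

step 1: unify (d -> Int) ~ e  [subst: {-} | 3 pending]
  bind e := (d -> Int)
step 2: unify f ~ a  [subst: {e:=(d -> Int)} | 2 pending]
  bind f := a
step 3: unify g ~ (Int -> List Bool)  [subst: {e:=(d -> Int), f:=a} | 1 pending]
  bind g := (Int -> List Bool)
step 4: unify Bool ~ c  [subst: {e:=(d -> Int), f:=a, g:=(Int -> List Bool)} | 0 pending]
  bind c := Bool

Answer: c:=Bool e:=(d -> Int) f:=a g:=(Int -> List Bool)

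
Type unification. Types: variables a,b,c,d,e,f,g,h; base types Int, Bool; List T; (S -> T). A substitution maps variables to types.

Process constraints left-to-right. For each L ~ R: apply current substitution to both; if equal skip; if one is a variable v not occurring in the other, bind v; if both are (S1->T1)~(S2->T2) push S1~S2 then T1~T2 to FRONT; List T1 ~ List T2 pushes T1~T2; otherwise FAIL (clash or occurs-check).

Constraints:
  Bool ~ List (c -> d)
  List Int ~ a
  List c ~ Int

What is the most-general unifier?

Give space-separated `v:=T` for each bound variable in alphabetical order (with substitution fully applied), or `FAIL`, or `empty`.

step 1: unify Bool ~ List (c -> d)  [subst: {-} | 2 pending]
  clash: Bool vs List (c -> d)

Answer: FAIL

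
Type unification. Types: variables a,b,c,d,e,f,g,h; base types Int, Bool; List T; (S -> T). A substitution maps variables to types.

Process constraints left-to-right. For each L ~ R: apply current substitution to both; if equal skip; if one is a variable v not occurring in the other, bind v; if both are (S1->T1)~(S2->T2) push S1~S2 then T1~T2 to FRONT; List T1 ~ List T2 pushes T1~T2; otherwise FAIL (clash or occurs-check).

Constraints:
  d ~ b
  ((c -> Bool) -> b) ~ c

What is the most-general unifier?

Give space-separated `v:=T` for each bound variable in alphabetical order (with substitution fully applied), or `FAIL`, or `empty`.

Answer: FAIL

Derivation:
step 1: unify d ~ b  [subst: {-} | 1 pending]
  bind d := b
step 2: unify ((c -> Bool) -> b) ~ c  [subst: {d:=b} | 0 pending]
  occurs-check fail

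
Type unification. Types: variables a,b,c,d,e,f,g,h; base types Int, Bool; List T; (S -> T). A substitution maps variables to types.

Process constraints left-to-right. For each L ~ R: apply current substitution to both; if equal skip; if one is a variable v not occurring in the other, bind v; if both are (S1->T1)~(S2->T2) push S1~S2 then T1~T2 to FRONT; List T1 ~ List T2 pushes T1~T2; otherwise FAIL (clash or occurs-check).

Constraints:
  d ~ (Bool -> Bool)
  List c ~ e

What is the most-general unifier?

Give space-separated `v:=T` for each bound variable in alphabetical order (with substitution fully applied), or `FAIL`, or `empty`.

Answer: d:=(Bool -> Bool) e:=List c

Derivation:
step 1: unify d ~ (Bool -> Bool)  [subst: {-} | 1 pending]
  bind d := (Bool -> Bool)
step 2: unify List c ~ e  [subst: {d:=(Bool -> Bool)} | 0 pending]
  bind e := List c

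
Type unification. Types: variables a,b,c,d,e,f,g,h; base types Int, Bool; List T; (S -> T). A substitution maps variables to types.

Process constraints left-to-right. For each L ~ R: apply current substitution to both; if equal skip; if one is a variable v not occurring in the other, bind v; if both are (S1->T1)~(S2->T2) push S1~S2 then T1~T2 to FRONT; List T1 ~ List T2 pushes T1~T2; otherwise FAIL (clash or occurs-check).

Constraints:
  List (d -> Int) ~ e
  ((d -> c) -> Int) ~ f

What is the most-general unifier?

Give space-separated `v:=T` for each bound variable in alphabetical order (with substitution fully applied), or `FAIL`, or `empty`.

Answer: e:=List (d -> Int) f:=((d -> c) -> Int)

Derivation:
step 1: unify List (d -> Int) ~ e  [subst: {-} | 1 pending]
  bind e := List (d -> Int)
step 2: unify ((d -> c) -> Int) ~ f  [subst: {e:=List (d -> Int)} | 0 pending]
  bind f := ((d -> c) -> Int)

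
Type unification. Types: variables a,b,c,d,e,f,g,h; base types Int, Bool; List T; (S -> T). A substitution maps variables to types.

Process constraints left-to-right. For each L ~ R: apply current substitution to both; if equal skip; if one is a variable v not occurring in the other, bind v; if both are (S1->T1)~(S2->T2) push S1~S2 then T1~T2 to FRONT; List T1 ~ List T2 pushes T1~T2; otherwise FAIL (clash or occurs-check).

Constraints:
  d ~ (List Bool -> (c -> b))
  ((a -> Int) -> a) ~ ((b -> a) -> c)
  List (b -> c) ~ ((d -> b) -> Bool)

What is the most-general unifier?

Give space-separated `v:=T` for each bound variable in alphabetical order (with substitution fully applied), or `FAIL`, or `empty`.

step 1: unify d ~ (List Bool -> (c -> b))  [subst: {-} | 2 pending]
  bind d := (List Bool -> (c -> b))
step 2: unify ((a -> Int) -> a) ~ ((b -> a) -> c)  [subst: {d:=(List Bool -> (c -> b))} | 1 pending]
  -> decompose arrow: push (a -> Int)~(b -> a), a~c
step 3: unify (a -> Int) ~ (b -> a)  [subst: {d:=(List Bool -> (c -> b))} | 2 pending]
  -> decompose arrow: push a~b, Int~a
step 4: unify a ~ b  [subst: {d:=(List Bool -> (c -> b))} | 3 pending]
  bind a := b
step 5: unify Int ~ b  [subst: {d:=(List Bool -> (c -> b)), a:=b} | 2 pending]
  bind b := Int
step 6: unify Int ~ c  [subst: {d:=(List Bool -> (c -> b)), a:=b, b:=Int} | 1 pending]
  bind c := Int
step 7: unify List (Int -> Int) ~ (((List Bool -> (Int -> Int)) -> Int) -> Bool)  [subst: {d:=(List Bool -> (c -> b)), a:=b, b:=Int, c:=Int} | 0 pending]
  clash: List (Int -> Int) vs (((List Bool -> (Int -> Int)) -> Int) -> Bool)

Answer: FAIL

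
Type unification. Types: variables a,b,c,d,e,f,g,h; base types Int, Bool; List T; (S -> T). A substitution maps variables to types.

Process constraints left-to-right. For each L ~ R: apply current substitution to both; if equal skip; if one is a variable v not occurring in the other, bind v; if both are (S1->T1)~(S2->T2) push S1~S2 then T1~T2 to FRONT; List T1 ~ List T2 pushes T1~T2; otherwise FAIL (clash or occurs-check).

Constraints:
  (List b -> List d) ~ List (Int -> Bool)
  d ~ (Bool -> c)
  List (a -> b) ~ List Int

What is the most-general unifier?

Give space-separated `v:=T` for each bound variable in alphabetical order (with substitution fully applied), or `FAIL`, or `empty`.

step 1: unify (List b -> List d) ~ List (Int -> Bool)  [subst: {-} | 2 pending]
  clash: (List b -> List d) vs List (Int -> Bool)

Answer: FAIL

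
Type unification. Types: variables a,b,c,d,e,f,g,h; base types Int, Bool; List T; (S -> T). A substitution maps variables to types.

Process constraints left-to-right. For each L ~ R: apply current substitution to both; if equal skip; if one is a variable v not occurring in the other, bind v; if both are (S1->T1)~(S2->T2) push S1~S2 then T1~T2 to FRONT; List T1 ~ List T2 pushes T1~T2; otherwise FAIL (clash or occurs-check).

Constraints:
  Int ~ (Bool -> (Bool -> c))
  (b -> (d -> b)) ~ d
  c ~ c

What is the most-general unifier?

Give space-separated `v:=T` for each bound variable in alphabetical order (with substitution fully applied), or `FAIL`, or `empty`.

step 1: unify Int ~ (Bool -> (Bool -> c))  [subst: {-} | 2 pending]
  clash: Int vs (Bool -> (Bool -> c))

Answer: FAIL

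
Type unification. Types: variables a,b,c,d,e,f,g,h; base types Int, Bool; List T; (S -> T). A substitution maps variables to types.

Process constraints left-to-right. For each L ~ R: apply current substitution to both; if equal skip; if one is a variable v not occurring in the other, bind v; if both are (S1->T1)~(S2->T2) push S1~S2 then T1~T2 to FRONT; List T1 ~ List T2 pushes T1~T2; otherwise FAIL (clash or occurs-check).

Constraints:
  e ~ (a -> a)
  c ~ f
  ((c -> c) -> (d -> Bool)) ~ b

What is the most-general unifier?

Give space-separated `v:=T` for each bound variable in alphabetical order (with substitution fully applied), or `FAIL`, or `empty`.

Answer: b:=((f -> f) -> (d -> Bool)) c:=f e:=(a -> a)

Derivation:
step 1: unify e ~ (a -> a)  [subst: {-} | 2 pending]
  bind e := (a -> a)
step 2: unify c ~ f  [subst: {e:=(a -> a)} | 1 pending]
  bind c := f
step 3: unify ((f -> f) -> (d -> Bool)) ~ b  [subst: {e:=(a -> a), c:=f} | 0 pending]
  bind b := ((f -> f) -> (d -> Bool))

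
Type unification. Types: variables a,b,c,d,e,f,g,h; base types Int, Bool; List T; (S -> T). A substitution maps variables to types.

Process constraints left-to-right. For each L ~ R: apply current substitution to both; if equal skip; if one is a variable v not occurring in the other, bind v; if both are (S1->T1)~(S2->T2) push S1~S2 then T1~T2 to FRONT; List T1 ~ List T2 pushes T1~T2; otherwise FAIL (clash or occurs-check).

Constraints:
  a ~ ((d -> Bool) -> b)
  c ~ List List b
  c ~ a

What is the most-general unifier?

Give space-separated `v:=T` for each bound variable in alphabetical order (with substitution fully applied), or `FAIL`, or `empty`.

step 1: unify a ~ ((d -> Bool) -> b)  [subst: {-} | 2 pending]
  bind a := ((d -> Bool) -> b)
step 2: unify c ~ List List b  [subst: {a:=((d -> Bool) -> b)} | 1 pending]
  bind c := List List b
step 3: unify List List b ~ ((d -> Bool) -> b)  [subst: {a:=((d -> Bool) -> b), c:=List List b} | 0 pending]
  clash: List List b vs ((d -> Bool) -> b)

Answer: FAIL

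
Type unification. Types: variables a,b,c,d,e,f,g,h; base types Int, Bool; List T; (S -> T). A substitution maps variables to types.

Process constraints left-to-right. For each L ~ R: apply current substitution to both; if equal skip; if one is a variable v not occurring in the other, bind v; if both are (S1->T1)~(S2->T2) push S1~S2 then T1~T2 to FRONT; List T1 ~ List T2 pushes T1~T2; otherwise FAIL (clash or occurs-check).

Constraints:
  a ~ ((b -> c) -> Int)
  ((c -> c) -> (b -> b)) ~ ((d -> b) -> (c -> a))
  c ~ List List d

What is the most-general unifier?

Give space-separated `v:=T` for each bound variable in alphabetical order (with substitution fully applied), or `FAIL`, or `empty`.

Answer: FAIL

Derivation:
step 1: unify a ~ ((b -> c) -> Int)  [subst: {-} | 2 pending]
  bind a := ((b -> c) -> Int)
step 2: unify ((c -> c) -> (b -> b)) ~ ((d -> b) -> (c -> ((b -> c) -> Int)))  [subst: {a:=((b -> c) -> Int)} | 1 pending]
  -> decompose arrow: push (c -> c)~(d -> b), (b -> b)~(c -> ((b -> c) -> Int))
step 3: unify (c -> c) ~ (d -> b)  [subst: {a:=((b -> c) -> Int)} | 2 pending]
  -> decompose arrow: push c~d, c~b
step 4: unify c ~ d  [subst: {a:=((b -> c) -> Int)} | 3 pending]
  bind c := d
step 5: unify d ~ b  [subst: {a:=((b -> c) -> Int), c:=d} | 2 pending]
  bind d := b
step 6: unify (b -> b) ~ (b -> ((b -> b) -> Int))  [subst: {a:=((b -> c) -> Int), c:=d, d:=b} | 1 pending]
  -> decompose arrow: push b~b, b~((b -> b) -> Int)
step 7: unify b ~ b  [subst: {a:=((b -> c) -> Int), c:=d, d:=b} | 2 pending]
  -> identical, skip
step 8: unify b ~ ((b -> b) -> Int)  [subst: {a:=((b -> c) -> Int), c:=d, d:=b} | 1 pending]
  occurs-check fail: b in ((b -> b) -> Int)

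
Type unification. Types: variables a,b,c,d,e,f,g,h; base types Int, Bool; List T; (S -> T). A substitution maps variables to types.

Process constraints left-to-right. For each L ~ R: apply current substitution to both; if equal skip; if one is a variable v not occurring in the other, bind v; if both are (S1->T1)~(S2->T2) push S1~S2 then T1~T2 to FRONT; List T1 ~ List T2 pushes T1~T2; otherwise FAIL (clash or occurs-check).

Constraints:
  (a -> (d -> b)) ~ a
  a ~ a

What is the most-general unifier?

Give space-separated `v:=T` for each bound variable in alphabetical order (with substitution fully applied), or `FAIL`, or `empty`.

Answer: FAIL

Derivation:
step 1: unify (a -> (d -> b)) ~ a  [subst: {-} | 1 pending]
  occurs-check fail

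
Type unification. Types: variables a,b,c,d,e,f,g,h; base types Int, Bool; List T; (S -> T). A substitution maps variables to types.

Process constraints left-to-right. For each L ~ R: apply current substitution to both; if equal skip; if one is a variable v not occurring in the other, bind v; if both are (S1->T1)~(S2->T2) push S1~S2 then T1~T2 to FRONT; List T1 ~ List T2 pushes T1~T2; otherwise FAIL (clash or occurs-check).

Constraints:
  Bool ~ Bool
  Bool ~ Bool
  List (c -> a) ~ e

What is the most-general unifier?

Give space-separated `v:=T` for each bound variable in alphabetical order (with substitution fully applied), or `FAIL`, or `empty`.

step 1: unify Bool ~ Bool  [subst: {-} | 2 pending]
  -> identical, skip
step 2: unify Bool ~ Bool  [subst: {-} | 1 pending]
  -> identical, skip
step 3: unify List (c -> a) ~ e  [subst: {-} | 0 pending]
  bind e := List (c -> a)

Answer: e:=List (c -> a)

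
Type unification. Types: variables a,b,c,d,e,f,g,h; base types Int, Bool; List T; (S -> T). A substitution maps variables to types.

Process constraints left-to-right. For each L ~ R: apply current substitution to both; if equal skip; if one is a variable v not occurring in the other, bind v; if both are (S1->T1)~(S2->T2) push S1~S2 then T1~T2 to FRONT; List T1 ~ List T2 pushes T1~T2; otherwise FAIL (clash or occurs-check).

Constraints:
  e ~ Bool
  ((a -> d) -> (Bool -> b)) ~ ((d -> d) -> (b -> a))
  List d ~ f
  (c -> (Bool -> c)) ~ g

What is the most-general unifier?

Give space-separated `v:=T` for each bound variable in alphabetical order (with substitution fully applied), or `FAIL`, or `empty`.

step 1: unify e ~ Bool  [subst: {-} | 3 pending]
  bind e := Bool
step 2: unify ((a -> d) -> (Bool -> b)) ~ ((d -> d) -> (b -> a))  [subst: {e:=Bool} | 2 pending]
  -> decompose arrow: push (a -> d)~(d -> d), (Bool -> b)~(b -> a)
step 3: unify (a -> d) ~ (d -> d)  [subst: {e:=Bool} | 3 pending]
  -> decompose arrow: push a~d, d~d
step 4: unify a ~ d  [subst: {e:=Bool} | 4 pending]
  bind a := d
step 5: unify d ~ d  [subst: {e:=Bool, a:=d} | 3 pending]
  -> identical, skip
step 6: unify (Bool -> b) ~ (b -> d)  [subst: {e:=Bool, a:=d} | 2 pending]
  -> decompose arrow: push Bool~b, b~d
step 7: unify Bool ~ b  [subst: {e:=Bool, a:=d} | 3 pending]
  bind b := Bool
step 8: unify Bool ~ d  [subst: {e:=Bool, a:=d, b:=Bool} | 2 pending]
  bind d := Bool
step 9: unify List Bool ~ f  [subst: {e:=Bool, a:=d, b:=Bool, d:=Bool} | 1 pending]
  bind f := List Bool
step 10: unify (c -> (Bool -> c)) ~ g  [subst: {e:=Bool, a:=d, b:=Bool, d:=Bool, f:=List Bool} | 0 pending]
  bind g := (c -> (Bool -> c))

Answer: a:=Bool b:=Bool d:=Bool e:=Bool f:=List Bool g:=(c -> (Bool -> c))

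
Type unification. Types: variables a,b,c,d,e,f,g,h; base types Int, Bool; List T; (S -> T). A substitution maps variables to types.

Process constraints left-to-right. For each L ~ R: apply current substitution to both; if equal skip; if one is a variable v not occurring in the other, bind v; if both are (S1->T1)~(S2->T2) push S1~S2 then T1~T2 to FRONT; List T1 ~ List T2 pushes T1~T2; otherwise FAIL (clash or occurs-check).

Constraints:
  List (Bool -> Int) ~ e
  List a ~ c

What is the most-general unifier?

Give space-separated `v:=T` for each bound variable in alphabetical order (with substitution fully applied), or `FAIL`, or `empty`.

step 1: unify List (Bool -> Int) ~ e  [subst: {-} | 1 pending]
  bind e := List (Bool -> Int)
step 2: unify List a ~ c  [subst: {e:=List (Bool -> Int)} | 0 pending]
  bind c := List a

Answer: c:=List a e:=List (Bool -> Int)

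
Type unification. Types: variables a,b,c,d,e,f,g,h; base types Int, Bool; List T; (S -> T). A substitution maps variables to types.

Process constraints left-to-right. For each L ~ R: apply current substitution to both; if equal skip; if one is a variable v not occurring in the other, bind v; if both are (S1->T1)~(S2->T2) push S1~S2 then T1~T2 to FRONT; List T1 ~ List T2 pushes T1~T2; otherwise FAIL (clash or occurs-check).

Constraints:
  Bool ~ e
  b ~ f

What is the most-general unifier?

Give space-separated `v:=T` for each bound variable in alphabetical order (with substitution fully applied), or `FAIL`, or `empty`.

step 1: unify Bool ~ e  [subst: {-} | 1 pending]
  bind e := Bool
step 2: unify b ~ f  [subst: {e:=Bool} | 0 pending]
  bind b := f

Answer: b:=f e:=Bool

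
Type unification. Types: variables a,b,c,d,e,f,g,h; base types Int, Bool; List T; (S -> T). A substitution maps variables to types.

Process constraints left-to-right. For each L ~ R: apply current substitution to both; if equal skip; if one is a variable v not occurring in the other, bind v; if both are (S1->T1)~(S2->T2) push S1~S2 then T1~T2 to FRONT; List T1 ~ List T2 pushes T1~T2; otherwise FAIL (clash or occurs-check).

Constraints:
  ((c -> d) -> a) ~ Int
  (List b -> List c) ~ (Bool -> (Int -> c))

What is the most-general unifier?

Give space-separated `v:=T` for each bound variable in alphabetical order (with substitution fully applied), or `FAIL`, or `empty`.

Answer: FAIL

Derivation:
step 1: unify ((c -> d) -> a) ~ Int  [subst: {-} | 1 pending]
  clash: ((c -> d) -> a) vs Int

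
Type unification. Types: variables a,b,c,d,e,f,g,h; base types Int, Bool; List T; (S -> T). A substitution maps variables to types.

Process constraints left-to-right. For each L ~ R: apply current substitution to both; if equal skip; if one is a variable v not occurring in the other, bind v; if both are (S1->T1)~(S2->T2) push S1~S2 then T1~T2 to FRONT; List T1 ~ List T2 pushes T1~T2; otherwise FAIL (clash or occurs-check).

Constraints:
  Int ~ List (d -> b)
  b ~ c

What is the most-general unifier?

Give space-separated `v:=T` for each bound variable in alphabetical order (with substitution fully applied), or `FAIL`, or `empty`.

Answer: FAIL

Derivation:
step 1: unify Int ~ List (d -> b)  [subst: {-} | 1 pending]
  clash: Int vs List (d -> b)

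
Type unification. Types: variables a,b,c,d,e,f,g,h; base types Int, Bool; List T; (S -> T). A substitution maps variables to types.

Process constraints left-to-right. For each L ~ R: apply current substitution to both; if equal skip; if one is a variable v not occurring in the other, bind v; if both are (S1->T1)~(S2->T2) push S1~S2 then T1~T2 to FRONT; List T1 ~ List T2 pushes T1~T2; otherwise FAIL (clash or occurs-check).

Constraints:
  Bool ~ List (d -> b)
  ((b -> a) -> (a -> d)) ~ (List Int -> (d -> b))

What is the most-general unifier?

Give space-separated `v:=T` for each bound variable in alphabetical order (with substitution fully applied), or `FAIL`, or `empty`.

step 1: unify Bool ~ List (d -> b)  [subst: {-} | 1 pending]
  clash: Bool vs List (d -> b)

Answer: FAIL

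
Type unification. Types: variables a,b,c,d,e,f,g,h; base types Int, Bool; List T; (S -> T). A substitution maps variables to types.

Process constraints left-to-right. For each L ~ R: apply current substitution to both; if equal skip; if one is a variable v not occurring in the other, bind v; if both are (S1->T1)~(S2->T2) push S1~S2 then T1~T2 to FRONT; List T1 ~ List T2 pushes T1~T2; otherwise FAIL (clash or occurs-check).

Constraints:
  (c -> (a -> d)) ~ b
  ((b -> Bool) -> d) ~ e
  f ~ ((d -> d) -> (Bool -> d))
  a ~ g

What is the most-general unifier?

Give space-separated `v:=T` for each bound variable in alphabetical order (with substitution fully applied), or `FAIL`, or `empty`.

Answer: a:=g b:=(c -> (g -> d)) e:=(((c -> (g -> d)) -> Bool) -> d) f:=((d -> d) -> (Bool -> d))

Derivation:
step 1: unify (c -> (a -> d)) ~ b  [subst: {-} | 3 pending]
  bind b := (c -> (a -> d))
step 2: unify (((c -> (a -> d)) -> Bool) -> d) ~ e  [subst: {b:=(c -> (a -> d))} | 2 pending]
  bind e := (((c -> (a -> d)) -> Bool) -> d)
step 3: unify f ~ ((d -> d) -> (Bool -> d))  [subst: {b:=(c -> (a -> d)), e:=(((c -> (a -> d)) -> Bool) -> d)} | 1 pending]
  bind f := ((d -> d) -> (Bool -> d))
step 4: unify a ~ g  [subst: {b:=(c -> (a -> d)), e:=(((c -> (a -> d)) -> Bool) -> d), f:=((d -> d) -> (Bool -> d))} | 0 pending]
  bind a := g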